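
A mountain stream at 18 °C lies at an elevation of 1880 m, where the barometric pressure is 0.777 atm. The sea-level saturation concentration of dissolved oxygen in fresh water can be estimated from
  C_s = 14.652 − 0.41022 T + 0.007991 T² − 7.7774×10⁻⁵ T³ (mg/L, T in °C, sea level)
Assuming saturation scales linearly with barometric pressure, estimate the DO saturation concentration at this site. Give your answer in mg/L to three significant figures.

C_s ≈ 7.31 mg/L

At sea level: C_s = 14.652 − 0.41022×18 + 0.007991×18² − 7.7774×10⁻⁵×18³ = 9.404 mg/L.
Pressure correction: C_s' = 9.404 × 0.777 = 7.307 mg/L.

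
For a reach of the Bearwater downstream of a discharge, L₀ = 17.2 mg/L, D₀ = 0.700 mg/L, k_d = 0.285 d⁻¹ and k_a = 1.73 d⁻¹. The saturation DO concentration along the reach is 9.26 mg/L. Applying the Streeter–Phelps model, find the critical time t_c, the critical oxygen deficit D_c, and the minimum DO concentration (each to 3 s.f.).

t_c ≈ 1.09 d; D_c ≈ 2.08 mg/L; min DO ≈ 7.18 mg/L

t_c = [1/(k_a−k_d)] ln[(k_a/k_d)(1 − D₀(k_a−k_d)/(k_d L₀))]
= [1/(1.73−0.285)] ln[(1.73/0.285)(1 − 0.700×1.445/(0.285×17.2))]
= (1/1.445) ln[6.070 × 0.7937] = 0.6920 × ln(4.818) = 0.6920 × 1.572 = 1.088 d.
D_c = (k_d/k_a) L₀ e^(−k_d t_c) = (0.285/1.73) × 17.2 × e^(−0.285×1.088) = 0.1647 × 17.2 × 0.7334 = 2.078 mg/L.
Minimum DO = C_s − D_c = 9.26 − 2.078 = 7.182 mg/L.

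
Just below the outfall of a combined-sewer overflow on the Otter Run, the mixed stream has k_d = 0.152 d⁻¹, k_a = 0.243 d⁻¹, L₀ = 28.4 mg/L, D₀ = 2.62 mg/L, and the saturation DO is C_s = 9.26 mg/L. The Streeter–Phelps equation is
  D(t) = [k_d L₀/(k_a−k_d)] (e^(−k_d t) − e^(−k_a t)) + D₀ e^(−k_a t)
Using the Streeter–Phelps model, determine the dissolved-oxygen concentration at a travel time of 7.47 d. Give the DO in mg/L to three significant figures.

DO ≈ 1.32 mg/L

k_d L₀/(k_a−k_d) = 0.152×28.4/(0.243−0.152) = 4.317/0.09100 = 47.44 mg/L.
e^(−k_d t) = e^(−0.152×7.470) = 0.3213; e^(−k_a t) = e^(−0.243×7.470) = 0.1628.
D = 47.44 × (0.3213 − 0.1628) + 2.62 × 0.1628 = 7.518 + 0.4265 = 7.944 mg/L.
DO = C_s − D = 9.26 − 7.944 = 1.316 mg/L.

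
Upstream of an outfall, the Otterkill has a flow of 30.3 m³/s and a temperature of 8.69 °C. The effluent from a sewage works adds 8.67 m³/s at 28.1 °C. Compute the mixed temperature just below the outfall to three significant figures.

Flow-weighted mixing: C = (Q_r C_r + Q_w C_w)/(Q_r + Q_w)
= (30.3×8.69 + 8.67×28.1)/(30.3 + 8.67) = 506.9/38.97 = 13.01 °C.

13.0 °C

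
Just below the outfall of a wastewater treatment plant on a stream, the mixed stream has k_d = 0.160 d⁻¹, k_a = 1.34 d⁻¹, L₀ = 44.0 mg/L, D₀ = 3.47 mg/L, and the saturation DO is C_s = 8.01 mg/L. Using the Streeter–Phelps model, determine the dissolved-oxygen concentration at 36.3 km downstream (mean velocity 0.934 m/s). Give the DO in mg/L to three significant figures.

DO ≈ 3.82 mg/L

Travel time t = x/v = 36.3 km / (0.934 m/s) = 36300 m / 0.934 m/s = 38870 s = 0.4498 d.
k_d L₀/(k_a−k_d) = 0.160×44.0/(1.34−0.160) = 7.040/1.180 = 5.966 mg/L.
e^(−k_d t) = e^(−0.160×0.4498) = 0.9306; e^(−k_a t) = e^(−1.34×0.4498) = 0.5473.
D = 5.966 × (0.9306 − 0.5473) + 3.47 × 0.5473 = 2.287 + 1.899 = 4.186 mg/L.
DO = C_s − D = 8.01 − 4.186 = 3.824 mg/L.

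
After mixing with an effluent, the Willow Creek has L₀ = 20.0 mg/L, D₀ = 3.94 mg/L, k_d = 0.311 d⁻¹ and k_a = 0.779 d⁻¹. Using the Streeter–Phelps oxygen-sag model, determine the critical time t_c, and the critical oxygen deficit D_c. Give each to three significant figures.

t_c ≈ 1.21 d; D_c ≈ 5.48 mg/L

t_c = [1/(k_a−k_d)] ln[(k_a/k_d)(1 − D₀(k_a−k_d)/(k_d L₀))]
= [1/(0.779−0.311)] ln[(0.779/0.311)(1 − 3.94×0.4680/(0.311×20.0))]
= (1/0.4680) ln[2.505 × 0.7035] = 2.137 × ln(1.762) = 2.137 × 0.5666 = 1.211 d.
D_c = (k_d/k_a) L₀ e^(−k_d t_c) = (0.311/0.779) × 20.0 × e^(−0.311×1.211) = 0.3992 × 20.0 × 0.6862 = 5.479 mg/L.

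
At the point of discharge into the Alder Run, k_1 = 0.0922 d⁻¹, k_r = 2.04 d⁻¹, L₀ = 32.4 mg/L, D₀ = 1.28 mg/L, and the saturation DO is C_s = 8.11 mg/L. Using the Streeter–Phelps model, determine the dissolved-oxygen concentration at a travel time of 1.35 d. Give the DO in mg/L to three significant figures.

DO ≈ 6.77 mg/L

k_1 L₀/(k_r−k_1) = 0.0922×32.4/(2.04−0.0922) = 2.987/1.948 = 1.534 mg/L.
e^(−k_1 t) = e^(−0.0922×1.350) = 0.8830; e^(−k_r t) = e^(−2.04×1.350) = 0.06367.
D = 1.534 × (0.8830 − 0.06367) + 1.28 × 0.06367 = 1.257 + 0.08150 = 1.338 mg/L.
DO = C_s − D = 8.11 − 1.338 = 6.772 mg/L.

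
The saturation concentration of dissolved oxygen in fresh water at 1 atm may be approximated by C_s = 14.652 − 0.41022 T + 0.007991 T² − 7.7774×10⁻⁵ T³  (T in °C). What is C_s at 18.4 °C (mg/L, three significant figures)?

C_s ≈ 9.32 mg/L

C_s = 14.652 − 0.41022×18.4 + 0.007991×18.4² − 7.7774×10⁻⁵×18.4³ = 9.325 mg/L.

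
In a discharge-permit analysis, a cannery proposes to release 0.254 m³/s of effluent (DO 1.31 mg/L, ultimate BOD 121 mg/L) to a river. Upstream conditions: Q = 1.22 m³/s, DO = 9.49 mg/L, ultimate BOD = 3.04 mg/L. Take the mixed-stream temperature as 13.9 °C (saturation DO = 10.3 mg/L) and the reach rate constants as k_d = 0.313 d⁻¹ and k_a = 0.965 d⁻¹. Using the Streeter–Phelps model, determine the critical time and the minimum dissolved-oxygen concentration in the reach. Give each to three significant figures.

Mixed DO = (1.22×9.49 + 0.254×1.31)/(1.22+0.254) = 11.91/1.474 = 8.080 mg/L.
Mixed L₀ = (1.22×3.04 + 0.254×121)/(1.474) = 34.44/1.474 = 23.37 mg/L.
Initial deficit D₀ = C_s − DO₀ = 10.3 − 8.080 = 2.220 mg/L.
t_c = (1/0.6520) ln[(0.965/0.313)(1 − 2.220×0.6520/(0.313×23.37))] = 1.534 × ln(2.473) = 1.389 d.
D_c = (0.313/0.965) × 23.37 × e^(−0.313×1.389) = 0.3244 × 23.37 × 0.6475 = 4.907 mg/L.
Minimum DO = 10.3 − 4.907 = 5.393 mg/L.

t_c ≈ 1.39 d; minimum DO ≈ 5.39 mg/L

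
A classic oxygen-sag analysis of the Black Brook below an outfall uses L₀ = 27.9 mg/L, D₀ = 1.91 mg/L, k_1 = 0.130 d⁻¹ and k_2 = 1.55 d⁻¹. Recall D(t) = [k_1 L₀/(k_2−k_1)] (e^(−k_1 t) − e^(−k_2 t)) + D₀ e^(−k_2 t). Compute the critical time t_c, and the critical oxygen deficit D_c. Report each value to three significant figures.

t_c = [1/(k_2−k_1)] ln[(k_2/k_1)(1 − D₀(k_2−k_1)/(k_1 L₀))]
= [1/(1.55−0.130)] ln[(1.55/0.130)(1 − 1.91×1.420/(0.130×27.9))]
= (1/1.420) ln[11.92 × 0.2522] = 0.7042 × ln(3.007) = 0.7042 × 1.101 = 0.7754 d.
D_c = (k_1/k_2) L₀ e^(−k_1 t_c) = (0.130/1.55) × 27.9 × e^(−0.130×0.7754) = 0.08387 × 27.9 × 0.9041 = 2.116 mg/L.

t_c ≈ 0.775 d; D_c ≈ 2.12 mg/L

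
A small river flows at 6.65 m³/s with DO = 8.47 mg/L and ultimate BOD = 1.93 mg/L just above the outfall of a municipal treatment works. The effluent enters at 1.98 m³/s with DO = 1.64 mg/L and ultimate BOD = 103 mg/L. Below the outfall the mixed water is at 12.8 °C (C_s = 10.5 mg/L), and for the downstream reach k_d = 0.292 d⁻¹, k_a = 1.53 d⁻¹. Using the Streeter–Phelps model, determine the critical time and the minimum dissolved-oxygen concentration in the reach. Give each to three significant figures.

t_c ≈ 0.583 d; minimum DO ≈ 6.46 mg/L

Mixed DO = (6.65×8.47 + 1.98×1.64)/(6.65+1.98) = 59.57/8.630 = 6.903 mg/L.
Mixed L₀ = (6.65×1.93 + 1.98×103)/(8.630) = 216.8/8.630 = 25.12 mg/L.
Initial deficit D₀ = C_s − DO₀ = 10.5 − 6.903 = 3.597 mg/L.
t_c = (1/1.238) ln[(1.53/0.292)(1 − 3.597×1.238/(0.292×25.12))] = 0.8078 × ln(2.059) = 0.5832 d.
D_c = (0.292/1.53) × 25.12 × e^(−0.292×0.5832) = 0.1908 × 25.12 × 0.8434 = 4.043 mg/L.
Minimum DO = 10.5 − 4.043 = 6.457 mg/L.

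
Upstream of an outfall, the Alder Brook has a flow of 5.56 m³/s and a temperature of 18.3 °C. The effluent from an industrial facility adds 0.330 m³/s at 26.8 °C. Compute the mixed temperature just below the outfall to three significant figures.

Flow-weighted mixing: C = (Q_r C_r + Q_w C_w)/(Q_r + Q_w)
= (5.56×18.3 + 0.330×26.8)/(5.56 + 0.330) = 110.6/5.890 = 18.78 °C.

18.8 °C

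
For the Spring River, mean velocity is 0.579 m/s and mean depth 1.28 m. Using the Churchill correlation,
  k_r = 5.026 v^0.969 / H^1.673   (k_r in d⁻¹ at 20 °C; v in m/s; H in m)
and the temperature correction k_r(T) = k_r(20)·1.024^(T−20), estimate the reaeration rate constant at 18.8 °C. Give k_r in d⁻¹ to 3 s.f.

k_r(20) = 5.026 × 0.579^0.969 / 1.28^1.673 = 5.026 × 0.5889 / 1.511 = 1.958 d⁻¹.
k_r(18.8) = 1.958 × 1.024^(18.8−20) = 1.958 × 0.9719 = 1.903 d⁻¹.

k_r ≈ 1.90 d⁻¹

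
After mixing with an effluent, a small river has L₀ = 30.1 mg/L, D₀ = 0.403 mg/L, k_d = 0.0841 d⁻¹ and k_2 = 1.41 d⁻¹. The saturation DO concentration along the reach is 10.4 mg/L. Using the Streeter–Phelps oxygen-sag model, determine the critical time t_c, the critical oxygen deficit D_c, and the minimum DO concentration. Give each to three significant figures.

t_c = [1/(k_2−k_d)] ln[(k_2/k_d)(1 − D₀(k_2−k_d)/(k_d L₀))]
= [1/(1.41−0.0841)] ln[(1.41/0.0841)(1 − 0.403×1.326/(0.0841×30.1))]
= (1/1.326) ln[16.77 × 0.7889] = 0.7542 × ln(13.23) = 0.7542 × 2.582 = 1.948 d.
L(t_c) = L₀ e^(−k_d t_c) = 30.1 × 0.8489 = 25.55 mg/L, and at the critical point k_2 D_c = k_d L, so D_c = (0.0841/1.41) × 25.55 = 1.524 mg/L.
Minimum DO = C_s − D_c = 10.4 − 1.524 = 8.876 mg/L.

t_c ≈ 1.95 d; D_c ≈ 1.52 mg/L; min DO ≈ 8.88 mg/L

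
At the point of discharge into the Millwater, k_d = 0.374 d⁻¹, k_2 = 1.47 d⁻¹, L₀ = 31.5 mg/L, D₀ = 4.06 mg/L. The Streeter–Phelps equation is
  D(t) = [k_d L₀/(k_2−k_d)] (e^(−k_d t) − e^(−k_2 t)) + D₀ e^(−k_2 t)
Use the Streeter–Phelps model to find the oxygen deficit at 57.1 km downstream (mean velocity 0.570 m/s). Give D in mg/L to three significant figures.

Travel time t = x/v = 57.1 km / (0.570 m/s) = 57100 m / 0.570 m/s = 100200 s = 1.159 d.
k_d L₀/(k_2−k_d) = 0.374×31.5/(1.47−0.374) = 11.78/1.096 = 10.75 mg/L.
e^(−k_d t) = e^(−0.374×1.159) = 0.6482; e^(−k_2 t) = e^(−1.47×1.159) = 0.1819.
D = 10.75 × (0.6482 − 0.1819) + 4.06 × 0.1819 = 5.012 + 0.7385 = 5.750 mg/L.

D ≈ 5.75 mg/L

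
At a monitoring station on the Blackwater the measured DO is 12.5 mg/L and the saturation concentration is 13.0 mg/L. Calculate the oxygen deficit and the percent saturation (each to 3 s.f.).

D ≈ 0.500 mg/L; 96.2 % saturation

D = C_s − C = 13.0 − 12.5 = 0.500 mg/L.
% saturation = 12.5/13.0 × 100 = 96.2 %.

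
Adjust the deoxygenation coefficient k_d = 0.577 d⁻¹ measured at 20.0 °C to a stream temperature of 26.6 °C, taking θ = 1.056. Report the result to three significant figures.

k_d ≈ 0.827 d⁻¹

k_d(T₂) = k_d(T₁) · θ^(T₂−T₁) = 0.577 × 1.056^(26.6−20.0)
= 0.577 × 1.056^6.60 = 0.577 × 1.433 = 0.8267 d⁻¹.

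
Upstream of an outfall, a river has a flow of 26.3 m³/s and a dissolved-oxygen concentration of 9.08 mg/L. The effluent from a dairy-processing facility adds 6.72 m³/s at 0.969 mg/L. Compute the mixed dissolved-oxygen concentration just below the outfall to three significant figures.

7.43 mg/L

Flow-weighted mixing: C = (Q_r C_r + Q_w C_w)/(Q_r + Q_w)
= (26.3×9.08 + 6.72×0.969)/(26.3 + 6.72) = 245.3/33.02 = 7.429 mg/L.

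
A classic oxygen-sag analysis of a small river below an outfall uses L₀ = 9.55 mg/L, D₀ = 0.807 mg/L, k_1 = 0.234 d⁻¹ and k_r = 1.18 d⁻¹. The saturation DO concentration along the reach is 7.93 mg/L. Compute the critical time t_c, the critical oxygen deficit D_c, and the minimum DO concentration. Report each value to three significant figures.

With k_r/k_1 = 5.043 and 1 − D₀(k_r−k_1)/(k_1 L₀) = 0.6584,
t_c = ln(5.043 × 0.6584) / (1.18 − 0.234) = ln(3.320) / 0.9460 = 1.200/0.9460 = 1.268 d.
D_c = (k_1/k_r) L₀ e^(−k_1 t_c) = (0.234/1.18) × 9.55 × e^(−0.234×1.268) = 0.1983 × 9.55 × 0.7432 = 1.407 mg/L.
Minimum DO = C_s − D_c = 7.93 − 1.407 = 6.523 mg/L.

t_c ≈ 1.27 d; D_c ≈ 1.41 mg/L; min DO ≈ 6.52 mg/L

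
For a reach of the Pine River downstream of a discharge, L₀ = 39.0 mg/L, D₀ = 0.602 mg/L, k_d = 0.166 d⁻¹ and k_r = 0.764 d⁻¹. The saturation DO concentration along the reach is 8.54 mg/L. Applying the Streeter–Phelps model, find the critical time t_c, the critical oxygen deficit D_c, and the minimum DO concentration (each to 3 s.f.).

t_c ≈ 2.46 d; D_c ≈ 5.64 mg/L; min DO ≈ 2.90 mg/L

t_c = [1/(k_r−k_d)] ln[(k_r/k_d)(1 − D₀(k_r−k_d)/(k_d L₀))]
= [1/(0.764−0.166)] ln[(0.764/0.166)(1 − 0.602×0.5980/(0.166×39.0))]
= (1/0.5980) ln[4.602 × 0.9444] = 1.672 × ln(4.346) = 1.672 × 1.469 = 2.457 d.
L(t_c) = L₀ e^(−k_d t_c) = 39.0 × 0.6651 = 25.94 mg/L, and at the critical point k_r D_c = k_d L, so D_c = (0.166/0.764) × 25.94 = 5.636 mg/L.
Minimum DO = C_s − D_c = 8.54 − 5.636 = 2.904 mg/L.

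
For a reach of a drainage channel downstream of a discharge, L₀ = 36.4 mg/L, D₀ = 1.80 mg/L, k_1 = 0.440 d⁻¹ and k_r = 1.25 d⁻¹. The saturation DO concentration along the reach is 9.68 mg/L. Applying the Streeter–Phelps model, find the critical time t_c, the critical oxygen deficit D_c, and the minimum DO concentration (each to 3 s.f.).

With k_r/k_1 = 2.841 and 1 − D₀(k_r−k_1)/(k_1 L₀) = 0.9090,
t_c = ln(2.841 × 0.9090) / (1.25 − 0.440) = ln(2.582) / 0.8100 = 0.9487/0.8100 = 1.171 d.
L(t_c) = L₀ e^(−k_1 t_c) = 36.4 × 0.5973 = 21.74 mg/L, and at the critical point k_r D_c = k_1 L, so D_c = (0.440/1.25) × 21.74 = 7.653 mg/L.
Minimum DO = C_s − D_c = 9.68 − 7.653 = 2.027 mg/L.

t_c ≈ 1.17 d; D_c ≈ 7.65 mg/L; min DO ≈ 2.03 mg/L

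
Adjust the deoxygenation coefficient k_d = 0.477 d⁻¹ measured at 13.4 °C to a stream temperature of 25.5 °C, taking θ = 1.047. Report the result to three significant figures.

k_d(T₂) = k_d(T₁) · θ^(T₂−T₁) = 0.477 × 1.047^(25.5−13.4)
= 0.477 × 1.047^12.1 = 0.477 × 1.743 = 0.8315 d⁻¹.

k_d ≈ 0.832 d⁻¹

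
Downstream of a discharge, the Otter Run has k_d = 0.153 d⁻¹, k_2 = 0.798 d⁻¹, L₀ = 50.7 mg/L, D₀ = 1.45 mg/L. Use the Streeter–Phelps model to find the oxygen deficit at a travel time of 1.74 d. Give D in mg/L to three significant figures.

D ≈ 6.58 mg/L

k_d L₀/(k_2−k_d) = 0.153×50.7/(0.798−0.153) = 7.757/0.6450 = 12.03 mg/L.
e^(−k_d t) = e^(−0.153×1.740) = 0.7663; e^(−k_2 t) = e^(−0.798×1.740) = 0.2494.
D = 12.03 × (0.7663 − 0.2494) + 1.45 × 0.2494 = 6.216 + 0.3617 = 6.577 mg/L.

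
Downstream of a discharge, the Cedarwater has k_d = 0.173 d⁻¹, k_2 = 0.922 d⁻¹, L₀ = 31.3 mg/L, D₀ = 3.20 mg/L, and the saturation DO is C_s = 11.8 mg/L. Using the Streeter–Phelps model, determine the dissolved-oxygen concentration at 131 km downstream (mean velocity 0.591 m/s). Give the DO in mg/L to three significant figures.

Travel time t = x/v = 131 km / (0.591 m/s) = 131000 m / 0.591 m/s = 221700 s = 2.565 d.
k_d L₀/(k_2−k_d) = 0.173×31.3/(0.922−0.173) = 5.415/0.7490 = 7.230 mg/L.
e^(−k_d t) = e^(−0.173×2.565) = 0.6416; e^(−k_2 t) = e^(−0.922×2.565) = 0.09391.
D = 7.230 × (0.6416 − 0.09391) + 3.20 × 0.09391 = 3.959 + 0.3005 = 4.260 mg/L.
DO = C_s − D = 11.8 − 4.260 = 7.540 mg/L.

DO ≈ 7.54 mg/L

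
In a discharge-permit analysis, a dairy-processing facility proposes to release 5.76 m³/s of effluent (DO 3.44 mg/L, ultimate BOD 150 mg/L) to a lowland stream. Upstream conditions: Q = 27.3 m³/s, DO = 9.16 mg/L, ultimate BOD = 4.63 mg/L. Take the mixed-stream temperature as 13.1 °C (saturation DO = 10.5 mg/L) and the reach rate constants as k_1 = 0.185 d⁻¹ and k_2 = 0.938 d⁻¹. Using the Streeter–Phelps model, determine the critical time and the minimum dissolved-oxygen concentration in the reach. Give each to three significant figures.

t_c ≈ 1.65 d; minimum DO ≈ 6.14 mg/L

Mixed DO = (27.3×9.16 + 5.76×3.44)/(27.3+5.76) = 269.9/33.06 = 8.163 mg/L.
Mixed L₀ = (27.3×4.63 + 5.76×150)/(33.06) = 990.4/33.06 = 29.96 mg/L.
Initial deficit D₀ = C_s − DO₀ = 10.5 − 8.163 = 2.337 mg/L.
t_c = (1/0.7530) ln[(0.938/0.185)(1 − 2.337×0.7530/(0.185×29.96))] = 1.328 × ln(3.461) = 1.649 d.
D_c = (0.185/0.938) × 29.96 × e^(−0.185×1.649) = 0.1972 × 29.96 × 0.7371 = 4.355 mg/L.
Minimum DO = 10.5 − 4.355 = 6.145 mg/L.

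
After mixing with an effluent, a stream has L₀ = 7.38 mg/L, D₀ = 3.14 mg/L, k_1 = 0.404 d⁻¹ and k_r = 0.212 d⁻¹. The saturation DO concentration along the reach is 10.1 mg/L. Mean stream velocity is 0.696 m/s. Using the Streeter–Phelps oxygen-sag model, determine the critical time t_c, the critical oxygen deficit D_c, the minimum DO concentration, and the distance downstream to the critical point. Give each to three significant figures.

t_c ≈ 2.40 d; D_c ≈ 5.33 mg/L; min DO ≈ 4.77 mg/L; x_c ≈ 144 km

t_c = [1/(k_r−k_1)] ln[(k_r/k_1)(1 − D₀(k_r−k_1)/(k_1 L₀))]
= [1/(0.212−0.404)] ln[(0.212/0.404)(1 − 3.14×-0.1920/(0.404×7.38))]
= (1/-0.1920) ln[0.5248 × 1.202] = -5.208 × ln(0.6309) = -5.208 × -0.4607 = 2.399 d.
L(t_c) = L₀ e^(−k_1 t_c) = 7.38 × 0.3793 = 2.800 mg/L, and at the critical point k_r D_c = k_1 L, so D_c = (0.404/0.212) × 2.800 = 5.335 mg/L.
Minimum DO = C_s − D_c = 10.1 − 5.335 = 4.765 mg/L.
x_c = v t_c = 0.696 m/s × 2.399 d × 86400 s/d = 144300 m ≈ 144 km.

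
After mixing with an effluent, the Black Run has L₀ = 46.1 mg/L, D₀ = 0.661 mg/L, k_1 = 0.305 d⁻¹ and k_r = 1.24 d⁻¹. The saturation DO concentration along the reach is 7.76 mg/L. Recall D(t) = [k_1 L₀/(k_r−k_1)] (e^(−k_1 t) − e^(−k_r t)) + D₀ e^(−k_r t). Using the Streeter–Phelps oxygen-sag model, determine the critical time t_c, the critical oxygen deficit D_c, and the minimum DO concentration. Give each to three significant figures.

At the critical point dD/dt = 0, so k_1 L₀ e^(−k_1 t) = k_r D. Substituting D(t) from the Streeter–Phelps equation and solving for t gives
t_c = ln[(k_r/k_1)(1 − D₀(k_r−k_1)/(k_1 L₀))] / (k_r−k_1).
Here k_r−k_1 = 0.9350 d⁻¹ and 1 − D₀(k_r−k_1)/(k_1 L₀) = 1 − 0.661×0.9350/(0.305×46.1) = 0.9560, so
t_c = ln(4.066 × 0.9560) / 0.9350 = 1.358 / 0.9350 = 1.452 d.
L(t_c) = L₀ e^(−k_1 t_c) = 46.1 × 0.6422 = 29.61 mg/L, and at the critical point k_r D_c = k_1 L, so D_c = (0.305/1.24) × 29.61 = 7.282 mg/L.
Minimum DO = C_s − D_c = 7.76 − 7.282 = 0.4780 mg/L.

t_c ≈ 1.45 d; D_c ≈ 7.28 mg/L; min DO ≈ 0.478 mg/L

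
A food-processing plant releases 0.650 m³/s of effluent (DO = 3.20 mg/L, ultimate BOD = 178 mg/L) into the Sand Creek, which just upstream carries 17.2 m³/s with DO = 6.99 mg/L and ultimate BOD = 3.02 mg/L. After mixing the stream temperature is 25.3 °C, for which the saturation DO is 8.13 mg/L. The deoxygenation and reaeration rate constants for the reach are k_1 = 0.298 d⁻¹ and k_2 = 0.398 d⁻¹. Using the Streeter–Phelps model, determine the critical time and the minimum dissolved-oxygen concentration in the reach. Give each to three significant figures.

Mixed DO = (17.2×6.99 + 0.650×3.20)/(17.2+0.650) = 122.3/17.85 = 6.852 mg/L.
Mixed L₀ = (17.2×3.02 + 0.650×178)/(17.85) = 167.6/17.85 = 9.392 mg/L.
Initial deficit D₀ = C_s − DO₀ = 8.13 − 6.852 = 1.278 mg/L.
t_c = (1/0.1000) ln[(0.398/0.298)(1 − 1.278×0.1000/(0.298×9.392))] = 10.00 × ln(1.275) = 2.426 d.
D_c = (0.298/0.398) × 9.392 × e^(−0.298×2.426) = 0.7487 × 9.392 × 0.4853 = 3.413 mg/L.
Minimum DO = 8.13 − 3.413 = 4.717 mg/L.

t_c ≈ 2.43 d; minimum DO ≈ 4.72 mg/L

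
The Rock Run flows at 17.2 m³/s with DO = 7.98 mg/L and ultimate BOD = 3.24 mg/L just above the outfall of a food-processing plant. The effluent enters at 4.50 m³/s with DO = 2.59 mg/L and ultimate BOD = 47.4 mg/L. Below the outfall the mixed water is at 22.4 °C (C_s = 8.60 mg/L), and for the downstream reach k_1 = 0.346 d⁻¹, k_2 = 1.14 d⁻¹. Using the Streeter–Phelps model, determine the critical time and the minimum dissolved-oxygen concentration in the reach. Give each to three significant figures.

t_c ≈ 1.01 d; minimum DO ≈ 5.95 mg/L

Mixed DO = (17.2×7.98 + 4.50×2.59)/(17.2+4.50) = 148.9/21.70 = 6.862 mg/L.
Mixed L₀ = (17.2×3.24 + 4.50×47.4)/(21.70) = 269.0/21.70 = 12.40 mg/L.
Initial deficit D₀ = C_s − DO₀ = 8.60 − 6.862 = 1.738 mg/L.
t_c = (1/0.7940) ln[(1.14/0.346)(1 − 1.738×0.7940/(0.346×12.40))] = 1.259 × ln(2.235) = 1.013 d.
D_c = (0.346/1.14) × 12.40 × e^(−0.346×1.013) = 0.3035 × 12.40 × 0.7044 = 2.650 mg/L.
Minimum DO = 8.60 − 2.650 = 5.950 mg/L.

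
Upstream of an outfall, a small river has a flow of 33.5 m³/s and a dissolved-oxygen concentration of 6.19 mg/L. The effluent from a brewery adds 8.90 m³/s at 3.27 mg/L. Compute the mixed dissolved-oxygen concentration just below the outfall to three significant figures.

Flow-weighted mixing: C = (Q_r C_r + Q_w C_w)/(Q_r + Q_w)
= (33.5×6.19 + 8.90×3.27)/(33.5 + 8.90) = 236.5/42.40 = 5.577 mg/L.

5.58 mg/L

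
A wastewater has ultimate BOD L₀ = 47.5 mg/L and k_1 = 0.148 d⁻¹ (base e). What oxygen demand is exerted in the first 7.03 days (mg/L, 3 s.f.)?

y_t = L₀(1 − e^(−k_1 t)) = 47.5 × (1 − e^(−0.148×7.03))
= 47.5 × (1 − 0.3533) = 47.5 × 0.6467 = 30.72 mg/L.

y ≈ 30.7 mg/L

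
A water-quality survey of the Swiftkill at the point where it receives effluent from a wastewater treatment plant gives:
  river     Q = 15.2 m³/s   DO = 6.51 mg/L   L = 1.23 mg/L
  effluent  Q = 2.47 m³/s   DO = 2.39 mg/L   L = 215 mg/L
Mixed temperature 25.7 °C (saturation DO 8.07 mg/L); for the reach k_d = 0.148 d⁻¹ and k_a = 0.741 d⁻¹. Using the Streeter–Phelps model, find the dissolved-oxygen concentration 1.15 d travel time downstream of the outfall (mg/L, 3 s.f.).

Mixed DO = (15.2×6.51 + 2.47×2.39)/(15.2+2.47) = 104.9/17.67 = 5.934 mg/L.
Mixed L₀ = (15.2×1.23 + 2.47×215)/(17.67) = 549.7/17.67 = 31.11 mg/L.
Initial deficit D₀ = C_s − DO₀ = 8.07 − 5.934 = 2.136 mg/L.
D(1.15) = [0.148×31.11/(0.741−0.148)](e^(−0.148×1.15) − e^(−0.741×1.15)) + 2.136 e^(−0.741×1.15)
= 7.765 × (0.8435 − 0.4265) + 2.136 × 0.4265 = 4.149 mg/L.
DO = 8.07 − 4.149 = 3.921 mg/L.

DO ≈ 3.92 mg/L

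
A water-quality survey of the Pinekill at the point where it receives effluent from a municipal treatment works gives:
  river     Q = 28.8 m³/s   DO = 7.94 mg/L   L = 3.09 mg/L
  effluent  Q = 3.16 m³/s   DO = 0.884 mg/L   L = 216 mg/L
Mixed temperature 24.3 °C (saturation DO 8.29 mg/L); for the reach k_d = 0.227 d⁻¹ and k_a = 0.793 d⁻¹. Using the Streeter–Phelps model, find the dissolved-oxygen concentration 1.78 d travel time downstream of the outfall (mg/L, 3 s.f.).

DO ≈ 3.93 mg/L

Mixed DO = (28.8×7.94 + 3.16×0.884)/(28.8+3.16) = 231.5/31.96 = 7.242 mg/L.
Mixed L₀ = (28.8×3.09 + 3.16×216)/(31.96) = 771.6/31.96 = 24.14 mg/L.
Initial deficit D₀ = C_s − DO₀ = 8.29 − 7.242 = 1.048 mg/L.
D(1.78) = [0.227×24.14/(0.793−0.227)](e^(−0.227×1.78) − e^(−0.793×1.78)) + 1.048 e^(−0.793×1.78)
= 9.682 × (0.6676 − 0.2438) + 1.048 × 0.2438 = 4.359 mg/L.
DO = 8.29 − 4.359 = 3.931 mg/L.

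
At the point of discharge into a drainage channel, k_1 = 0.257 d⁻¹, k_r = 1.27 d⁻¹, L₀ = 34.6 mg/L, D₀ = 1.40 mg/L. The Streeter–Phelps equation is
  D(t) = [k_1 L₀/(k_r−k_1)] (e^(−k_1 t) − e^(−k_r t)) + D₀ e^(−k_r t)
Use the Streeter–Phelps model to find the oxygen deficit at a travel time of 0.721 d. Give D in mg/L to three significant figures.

D ≈ 4.34 mg/L

k_1 L₀/(k_r−k_1) = 0.257×34.6/(1.27−0.257) = 8.892/1.013 = 8.778 mg/L.
e^(−k_1 t) = e^(−0.257×0.7210) = 0.8309; e^(−k_r t) = e^(−1.27×0.7210) = 0.4002.
D = 8.778 × (0.8309 − 0.4002) + 1.40 × 0.4002 = 3.780 + 0.5603 = 4.340 mg/L.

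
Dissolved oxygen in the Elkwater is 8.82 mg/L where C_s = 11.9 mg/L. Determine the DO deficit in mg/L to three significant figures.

D ≈ 3.08 mg/L

D = C_s − C = 11.9 − 8.82 = 3.08 mg/L.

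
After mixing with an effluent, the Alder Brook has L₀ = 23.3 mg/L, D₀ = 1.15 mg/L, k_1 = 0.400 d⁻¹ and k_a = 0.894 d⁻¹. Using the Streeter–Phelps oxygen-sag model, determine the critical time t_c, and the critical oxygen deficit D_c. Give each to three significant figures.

With k_a/k_1 = 2.235 and 1 − D₀(k_a−k_1)/(k_1 L₀) = 0.9390,
t_c = ln(2.235 × 0.9390) / (0.894 − 0.400) = ln(2.099) / 0.4940 = 0.7413/0.4940 = 1.501 d.
D_c = (k_1/k_a) L₀ e^(−k_1 t_c) = (0.400/0.894) × 23.3 × e^(−0.400×1.501) = 0.4474 × 23.3 × 0.5487 = 5.720 mg/L.

t_c ≈ 1.50 d; D_c ≈ 5.72 mg/L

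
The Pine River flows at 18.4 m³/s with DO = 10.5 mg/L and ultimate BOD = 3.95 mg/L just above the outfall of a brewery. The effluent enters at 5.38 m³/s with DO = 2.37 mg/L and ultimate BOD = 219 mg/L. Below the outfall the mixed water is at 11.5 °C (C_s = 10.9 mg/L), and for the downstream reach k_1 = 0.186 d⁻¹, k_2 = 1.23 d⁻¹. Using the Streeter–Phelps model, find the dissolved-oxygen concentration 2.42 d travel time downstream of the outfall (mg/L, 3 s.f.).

Mixed DO = (18.4×10.5 + 5.38×2.37)/(18.4+5.38) = 206.0/23.78 = 8.661 mg/L.
Mixed L₀ = (18.4×3.95 + 5.38×219)/(23.78) = 1251/23.78 = 52.60 mg/L.
Initial deficit D₀ = C_s − DO₀ = 10.9 − 8.661 = 2.239 mg/L.
D(2.42) = [0.186×52.60/(1.23−0.186)](e^(−0.186×2.42) − e^(−1.23×2.42)) + 2.239 e^(−1.23×2.42)
= 9.372 × (0.6376 − 0.05097) + 2.239 × 0.05097 = 5.611 mg/L.
DO = 10.9 − 5.611 = 5.289 mg/L.

DO ≈ 5.29 mg/L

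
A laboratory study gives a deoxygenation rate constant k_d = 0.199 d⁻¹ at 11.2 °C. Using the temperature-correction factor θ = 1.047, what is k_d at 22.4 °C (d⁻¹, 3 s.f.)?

k_d ≈ 0.333 d⁻¹

k_d(T₂) = k_d(T₁) · θ^(T₂−T₁) = 0.199 × 1.047^(22.4−11.2)
= 0.199 × 1.047^11.2 = 0.199 × 1.673 = 0.3329 d⁻¹.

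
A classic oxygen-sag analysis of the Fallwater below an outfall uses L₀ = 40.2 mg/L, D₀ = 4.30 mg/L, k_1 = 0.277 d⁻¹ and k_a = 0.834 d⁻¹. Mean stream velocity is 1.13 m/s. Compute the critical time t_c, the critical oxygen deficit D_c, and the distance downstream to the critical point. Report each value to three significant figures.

t_c ≈ 1.54 d; D_c ≈ 8.71 mg/L; x_c ≈ 151 km

At the critical point dD/dt = 0, so k_1 L₀ e^(−k_1 t) = k_a D. Substituting D(t) from the Streeter–Phelps equation and solving for t gives
t_c = ln[(k_a/k_1)(1 − D₀(k_a−k_1)/(k_1 L₀))] / (k_a−k_1).
Here k_a−k_1 = 0.5570 d⁻¹ and 1 − D₀(k_a−k_1)/(k_1 L₀) = 1 − 4.30×0.5570/(0.277×40.2) = 0.7849, so
t_c = ln(3.011 × 0.7849) / 0.5570 = 0.8600 / 0.5570 = 1.544 d.
L(t_c) = L₀ e^(−k_1 t_c) = 40.2 × 0.6520 = 26.21 mg/L, and at the critical point k_a D_c = k_1 L, so D_c = (0.277/0.834) × 26.21 = 8.705 mg/L.
x_c = v t_c = 1.13 m/s × 1.544 d × 86400 s/d = 150700 m ≈ 151 km.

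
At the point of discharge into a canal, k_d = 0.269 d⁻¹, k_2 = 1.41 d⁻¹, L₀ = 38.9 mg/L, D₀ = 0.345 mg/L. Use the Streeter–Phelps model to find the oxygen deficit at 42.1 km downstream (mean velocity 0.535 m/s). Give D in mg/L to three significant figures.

Travel time t = x/v = 42.1 km / (0.535 m/s) = 42100 m / 0.535 m/s = 78690 s = 0.9108 d.
k_d L₀/(k_2−k_d) = 0.269×38.9/(1.41−0.269) = 10.46/1.141 = 9.171 mg/L.
e^(−k_d t) = e^(−0.269×0.9108) = 0.7827; e^(−k_2 t) = e^(−1.41×0.9108) = 0.2769.
D = 9.171 × (0.7827 − 0.2769) + 0.345 × 0.2769 = 4.639 + 0.09552 = 4.735 mg/L.

D ≈ 4.73 mg/L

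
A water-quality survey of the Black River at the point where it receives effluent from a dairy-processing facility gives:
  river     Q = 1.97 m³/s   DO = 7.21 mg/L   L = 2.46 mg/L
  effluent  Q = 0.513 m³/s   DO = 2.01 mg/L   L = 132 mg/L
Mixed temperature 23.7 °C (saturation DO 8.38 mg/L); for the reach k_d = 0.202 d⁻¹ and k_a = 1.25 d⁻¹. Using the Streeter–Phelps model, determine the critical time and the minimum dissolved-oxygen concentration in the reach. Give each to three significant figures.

t_c ≈ 1.25 d; minimum DO ≈ 4.71 mg/L

Mixed DO = (1.97×7.21 + 0.513×2.01)/(1.97+0.513) = 15.23/2.483 = 6.136 mg/L.
Mixed L₀ = (1.97×2.46 + 0.513×132)/(2.483) = 72.56/2.483 = 29.22 mg/L.
Initial deficit D₀ = C_s − DO₀ = 8.38 − 6.136 = 2.244 mg/L.
t_c = (1/1.048) ln[(1.25/0.202)(1 − 2.244×1.048/(0.202×29.22))] = 0.9542 × ln(3.723) = 1.254 d.
D_c = (0.202/1.25) × 29.22 × e^(−0.202×1.254) = 0.1616 × 29.22 × 0.7762 = 3.666 mg/L.
Minimum DO = 8.38 − 3.666 = 4.714 mg/L.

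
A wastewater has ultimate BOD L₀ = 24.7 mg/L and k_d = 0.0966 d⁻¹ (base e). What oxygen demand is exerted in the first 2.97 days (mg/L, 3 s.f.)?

y_t = L₀(1 − e^(−k_d t)) = 24.7 × (1 − e^(−0.0966×2.97))
= 24.7 × (1 − 0.7506) = 24.7 × 0.2494 = 6.161 mg/L.

y ≈ 6.16 mg/L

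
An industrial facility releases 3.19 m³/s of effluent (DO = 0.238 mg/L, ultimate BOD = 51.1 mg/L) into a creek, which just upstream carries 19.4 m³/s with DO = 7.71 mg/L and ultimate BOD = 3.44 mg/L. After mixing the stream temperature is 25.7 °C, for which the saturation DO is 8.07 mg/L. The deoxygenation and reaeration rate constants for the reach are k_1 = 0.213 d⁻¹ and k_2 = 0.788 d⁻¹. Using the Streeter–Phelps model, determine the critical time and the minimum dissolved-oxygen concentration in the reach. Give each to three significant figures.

Mixed DO = (19.4×7.71 + 3.19×0.238)/(19.4+3.19) = 150.3/22.59 = 6.655 mg/L.
Mixed L₀ = (19.4×3.44 + 3.19×51.1)/(22.59) = 229.7/22.59 = 10.17 mg/L.
Initial deficit D₀ = C_s − DO₀ = 8.07 − 6.655 = 1.415 mg/L.
t_c = (1/0.5750) ln[(0.788/0.213)(1 − 1.415×0.5750/(0.213×10.17))] = 1.739 × ln(2.310) = 1.456 d.
D_c = (0.213/0.788) × 10.17 × e^(−0.213×1.456) = 0.2703 × 10.17 × 0.7334 = 2.016 mg/L.
Minimum DO = 8.07 − 2.016 = 6.054 mg/L.

t_c ≈ 1.46 d; minimum DO ≈ 6.05 mg/L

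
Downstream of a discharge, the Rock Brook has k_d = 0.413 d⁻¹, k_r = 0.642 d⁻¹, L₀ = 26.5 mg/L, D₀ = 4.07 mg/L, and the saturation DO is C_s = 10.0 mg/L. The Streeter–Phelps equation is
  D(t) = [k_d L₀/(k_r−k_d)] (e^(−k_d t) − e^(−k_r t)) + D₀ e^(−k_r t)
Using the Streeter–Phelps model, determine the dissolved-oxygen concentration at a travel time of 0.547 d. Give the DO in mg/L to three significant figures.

k_d L₀/(k_r−k_d) = 0.413×26.5/(0.642−0.413) = 10.94/0.2290 = 47.79 mg/L.
e^(−k_d t) = e^(−0.413×0.5470) = 0.7978; e^(−k_r t) = e^(−0.642×0.5470) = 0.7039.
D = 47.79 × (0.7978 − 0.7039) + 4.07 × 0.7039 = 4.489 + 2.865 = 7.354 mg/L.
DO = C_s − D = 10.0 − 7.354 = 2.646 mg/L.

DO ≈ 2.65 mg/L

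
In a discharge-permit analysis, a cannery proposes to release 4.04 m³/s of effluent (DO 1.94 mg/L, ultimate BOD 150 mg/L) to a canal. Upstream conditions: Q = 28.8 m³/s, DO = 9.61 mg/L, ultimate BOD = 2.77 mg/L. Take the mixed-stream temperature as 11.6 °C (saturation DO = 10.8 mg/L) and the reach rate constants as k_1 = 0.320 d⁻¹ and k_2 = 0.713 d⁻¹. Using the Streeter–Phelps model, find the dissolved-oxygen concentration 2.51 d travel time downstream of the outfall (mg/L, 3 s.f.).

Mixed DO = (28.8×9.61 + 4.04×1.94)/(28.8+4.04) = 284.6/32.84 = 8.666 mg/L.
Mixed L₀ = (28.8×2.77 + 4.04×150)/(32.84) = 685.8/32.84 = 20.88 mg/L.
Initial deficit D₀ = C_s − DO₀ = 10.8 − 8.666 = 2.134 mg/L.
D(2.51) = [0.320×20.88/(0.713−0.320)](e^(−0.320×2.51) − e^(−0.713×2.51)) + 2.134 e^(−0.713×2.51)
= 17.00 × (0.4479 − 0.1670) + 2.134 × 0.1670 = 5.132 mg/L.
DO = 10.8 − 5.132 = 5.668 mg/L.

DO ≈ 5.67 mg/L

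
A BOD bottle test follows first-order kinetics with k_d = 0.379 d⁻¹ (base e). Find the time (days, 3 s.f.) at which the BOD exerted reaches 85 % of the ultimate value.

y/L₀ = 1 − e^(−k_d t) = 0.85 ⇒ e^(−k_d t) = 0.150
t = −ln(0.150) / 0.379 = 1.897 / 0.379 = 5.006 d.

t ≈ 5.01 d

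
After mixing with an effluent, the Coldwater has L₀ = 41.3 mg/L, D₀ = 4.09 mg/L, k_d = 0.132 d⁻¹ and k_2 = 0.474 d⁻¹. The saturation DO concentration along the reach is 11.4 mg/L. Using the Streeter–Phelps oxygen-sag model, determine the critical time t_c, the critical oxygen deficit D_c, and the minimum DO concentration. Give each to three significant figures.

t_c ≈ 2.87 d; D_c ≈ 7.87 mg/L; min DO ≈ 3.53 mg/L

t_c = [1/(k_2−k_d)] ln[(k_2/k_d)(1 − D₀(k_2−k_d)/(k_d L₀))]
= [1/(0.474−0.132)] ln[(0.474/0.132)(1 − 4.09×0.3420/(0.132×41.3))]
= (1/0.3420) ln[3.591 × 0.7434] = 2.924 × ln(2.670) = 2.924 × 0.9819 = 2.871 d.
D_c = (k_d/k_2) L₀ e^(−k_d t_c) = (0.132/0.474) × 41.3 × e^(−0.132×2.871) = 0.2785 × 41.3 × 0.6846 = 7.873 mg/L.
Minimum DO = C_s − D_c = 11.4 − 7.873 = 3.527 mg/L.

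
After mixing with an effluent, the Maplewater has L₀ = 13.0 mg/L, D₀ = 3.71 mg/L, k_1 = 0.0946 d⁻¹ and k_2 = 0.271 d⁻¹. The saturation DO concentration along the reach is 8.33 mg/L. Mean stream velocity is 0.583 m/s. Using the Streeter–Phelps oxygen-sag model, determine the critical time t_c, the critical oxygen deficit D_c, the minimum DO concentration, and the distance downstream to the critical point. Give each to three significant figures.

With k_2/k_1 = 2.865 and 1 − D₀(k_2−k_1)/(k_1 L₀) = 0.4678,
t_c = ln(2.865 × 0.4678) / (0.271 − 0.0946) = ln(1.340) / 0.1764 = 0.2928/0.1764 = 1.660 d.
D_c = (k_1/k_2) L₀ e^(−k_1 t_c) = (0.0946/0.271) × 13.0 × e^(−0.0946×1.660) = 0.3491 × 13.0 × 0.8547 = 3.878 mg/L.
Minimum DO = C_s − D_c = 8.33 − 3.878 = 4.452 mg/L.
x_c = v t_c = 0.583 m/s × 1.660 d × 86400 s/d = 83620 m ≈ 83.6 km.

t_c ≈ 1.66 d; D_c ≈ 3.88 mg/L; min DO ≈ 4.45 mg/L; x_c ≈ 83.6 km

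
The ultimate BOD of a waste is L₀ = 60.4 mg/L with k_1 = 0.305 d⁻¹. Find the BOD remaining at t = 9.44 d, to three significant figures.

L_t = L₀ e^(−k_1 t) = 60.4 × e^(−0.305×9.44) = 60.4 × 0.05618 = 3.393 mg/L.

L ≈ 3.39 mg/L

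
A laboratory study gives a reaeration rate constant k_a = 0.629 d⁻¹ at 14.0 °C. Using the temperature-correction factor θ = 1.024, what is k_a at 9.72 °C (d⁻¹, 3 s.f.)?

k_a(T₂) = k_a(T₁) · θ^(T₂−T₁) = 0.629 × 1.024^(9.72−14.0)
= 0.629 × 1.024^-4.28 = 0.629 × 0.9035 = 0.5683 d⁻¹.

k_a ≈ 0.568 d⁻¹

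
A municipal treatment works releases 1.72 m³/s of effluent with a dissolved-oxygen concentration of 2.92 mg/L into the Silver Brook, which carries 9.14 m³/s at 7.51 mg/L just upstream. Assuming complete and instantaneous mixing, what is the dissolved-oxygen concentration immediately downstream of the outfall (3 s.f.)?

Flow-weighted mixing: C = (Q_r C_r + Q_w C_w)/(Q_r + Q_w)
= (9.14×7.51 + 1.72×2.92)/(9.14 + 1.72) = 73.66/10.86 = 6.783 mg/L.

6.78 mg/L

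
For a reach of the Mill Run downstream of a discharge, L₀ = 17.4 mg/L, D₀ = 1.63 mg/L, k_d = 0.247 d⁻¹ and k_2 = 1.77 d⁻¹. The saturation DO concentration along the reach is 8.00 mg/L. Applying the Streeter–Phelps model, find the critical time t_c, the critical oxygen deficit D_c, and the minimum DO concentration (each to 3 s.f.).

t_c = [1/(k_2−k_d)] ln[(k_2/k_d)(1 − D₀(k_2−k_d)/(k_d L₀))]
= [1/(1.77−0.247)] ln[(1.77/0.247)(1 − 1.63×1.523/(0.247×17.4))]
= (1/1.523) ln[7.166 × 0.4224] = 0.6566 × ln(3.027) = 0.6566 × 1.107 = 0.7272 d.
L(t_c) = L₀ e^(−k_d t_c) = 17.4 × 0.8356 = 14.54 mg/L, and at the critical point k_2 D_c = k_d L, so D_c = (0.247/1.77) × 14.54 = 2.029 mg/L.
Minimum DO = C_s − D_c = 8.00 − 2.029 = 5.971 mg/L.

t_c ≈ 0.727 d; D_c ≈ 2.03 mg/L; min DO ≈ 5.97 mg/L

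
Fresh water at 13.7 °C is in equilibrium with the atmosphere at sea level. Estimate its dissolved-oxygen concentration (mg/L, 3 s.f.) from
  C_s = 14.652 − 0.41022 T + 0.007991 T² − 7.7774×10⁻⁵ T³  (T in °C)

C_s = 14.652 − 0.41022×13.7 + 0.007991×13.7² − 7.7774×10⁻⁵×13.7³ = 10.33 mg/L.

C_s ≈ 10.3 mg/L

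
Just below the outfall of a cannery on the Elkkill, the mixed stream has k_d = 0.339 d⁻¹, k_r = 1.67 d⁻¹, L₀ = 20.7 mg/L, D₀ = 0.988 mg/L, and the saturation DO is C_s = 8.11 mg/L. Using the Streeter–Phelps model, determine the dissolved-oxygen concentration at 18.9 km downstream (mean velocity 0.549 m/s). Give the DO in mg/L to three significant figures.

DO ≈ 5.71 mg/L

Travel time t = x/v = 18.9 km / (0.549 m/s) = 18900 m / 0.549 m/s = 34430 s = 0.3985 d.
k_d L₀/(k_r−k_d) = 0.339×20.7/(1.67−0.339) = 7.017/1.331 = 5.272 mg/L.
e^(−k_d t) = e^(−0.339×0.3985) = 0.8737; e^(−k_r t) = e^(−1.67×0.3985) = 0.5141.
D = 5.272 × (0.8737 − 0.5141) + 0.988 × 0.5141 = 1.896 + 0.5079 = 2.404 mg/L.
DO = C_s − D = 8.11 − 2.404 = 5.706 mg/L.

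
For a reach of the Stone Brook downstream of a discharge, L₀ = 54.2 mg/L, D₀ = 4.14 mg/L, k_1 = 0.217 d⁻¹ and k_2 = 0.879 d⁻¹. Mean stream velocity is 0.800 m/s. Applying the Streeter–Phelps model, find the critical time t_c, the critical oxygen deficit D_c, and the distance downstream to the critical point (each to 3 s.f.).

t_c ≈ 1.71 d; D_c ≈ 9.23 mg/L; x_c ≈ 118 km

With k_2/k_1 = 4.051 and 1 − D₀(k_2−k_1)/(k_1 L₀) = 0.7670,
t_c = ln(4.051 × 0.7670) / (0.879 − 0.217) = ln(3.107) / 0.6620 = 1.134/0.6620 = 1.712 d.
L(t_c) = L₀ e^(−k_1 t_c) = 54.2 × 0.6896 = 37.38 mg/L, and at the critical point k_2 D_c = k_1 L, so D_c = (0.217/0.879) × 37.38 = 9.228 mg/L.
x_c = v t_c = 0.800 m/s × 1.712 d × 86400 s/d = 118400 m ≈ 118 km.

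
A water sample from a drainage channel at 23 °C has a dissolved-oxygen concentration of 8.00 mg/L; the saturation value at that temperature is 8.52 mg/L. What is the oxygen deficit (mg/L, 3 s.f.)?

D ≈ 0.520 mg/L

D = C_s − C = 8.52 − 8.00 = 0.520 mg/L.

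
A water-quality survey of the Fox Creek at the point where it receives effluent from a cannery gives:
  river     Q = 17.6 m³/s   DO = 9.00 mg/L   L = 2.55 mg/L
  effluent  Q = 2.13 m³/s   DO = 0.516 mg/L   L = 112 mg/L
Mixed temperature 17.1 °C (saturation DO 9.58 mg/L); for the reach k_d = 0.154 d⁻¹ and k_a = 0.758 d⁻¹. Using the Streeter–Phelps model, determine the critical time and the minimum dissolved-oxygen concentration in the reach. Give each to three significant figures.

Mixed DO = (17.6×9.00 + 2.13×0.516)/(17.6+2.13) = 159.5/19.73 = 8.084 mg/L.
Mixed L₀ = (17.6×2.55 + 2.13×112)/(19.73) = 283.4/19.73 = 14.37 mg/L.
Initial deficit D₀ = C_s − DO₀ = 9.58 − 8.084 = 1.496 mg/L.
t_c = (1/0.6040) ln[(0.758/0.154)(1 − 1.496×0.6040/(0.154×14.37))] = 1.656 × ln(2.912) = 1.770 d.
D_c = (0.154/0.758) × 14.37 × e^(−0.154×1.770) = 0.2032 × 14.37 × 0.7615 = 2.222 mg/L.
Minimum DO = 9.58 − 2.222 = 7.358 mg/L.

t_c ≈ 1.77 d; minimum DO ≈ 7.36 mg/L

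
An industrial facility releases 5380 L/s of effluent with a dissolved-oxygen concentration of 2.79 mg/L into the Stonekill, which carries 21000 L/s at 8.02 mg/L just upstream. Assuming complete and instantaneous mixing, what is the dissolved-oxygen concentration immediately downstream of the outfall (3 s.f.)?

6.95 mg/L

Flow-weighted mixing: C = (Q_r C_r + Q_w C_w)/(Q_r + Q_w)
= (21000×8.02 + 5380×2.79)/(21000 + 5380) = 183400/26380 = 6.953 mg/L.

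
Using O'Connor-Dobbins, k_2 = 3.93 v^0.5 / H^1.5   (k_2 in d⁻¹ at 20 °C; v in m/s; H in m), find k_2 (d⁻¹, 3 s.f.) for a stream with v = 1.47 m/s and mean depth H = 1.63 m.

k_2 ≈ 2.29 d⁻¹

k_2 = 3.93 × 1.47^0.5 / 1.63^1.5 = 3.93 × 1.212 / 2.081 = 2.290 d⁻¹.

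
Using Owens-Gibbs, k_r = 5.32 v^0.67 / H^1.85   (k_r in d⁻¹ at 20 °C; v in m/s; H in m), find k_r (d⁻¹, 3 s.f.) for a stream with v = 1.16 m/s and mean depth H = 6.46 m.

k_r = 5.32 × 1.16^0.67 / 6.46^1.85 = 5.32 × 1.105 / 31.54 = 0.1863 d⁻¹.

k_r ≈ 0.186 d⁻¹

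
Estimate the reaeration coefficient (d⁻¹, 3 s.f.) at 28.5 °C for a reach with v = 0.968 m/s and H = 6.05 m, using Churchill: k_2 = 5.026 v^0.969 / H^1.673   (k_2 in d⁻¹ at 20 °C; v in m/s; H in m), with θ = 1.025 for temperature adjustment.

k_2 ≈ 0.296 d⁻¹

k_2(20) = 5.026 × 0.968^0.969 / 6.05^1.673 = 5.026 × 0.9690 / 20.32 = 0.2397 d⁻¹.
k_2(28.5) = 0.2397 × 1.025^(28.5−20) = 0.2397 × 1.234 = 0.2957 d⁻¹.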